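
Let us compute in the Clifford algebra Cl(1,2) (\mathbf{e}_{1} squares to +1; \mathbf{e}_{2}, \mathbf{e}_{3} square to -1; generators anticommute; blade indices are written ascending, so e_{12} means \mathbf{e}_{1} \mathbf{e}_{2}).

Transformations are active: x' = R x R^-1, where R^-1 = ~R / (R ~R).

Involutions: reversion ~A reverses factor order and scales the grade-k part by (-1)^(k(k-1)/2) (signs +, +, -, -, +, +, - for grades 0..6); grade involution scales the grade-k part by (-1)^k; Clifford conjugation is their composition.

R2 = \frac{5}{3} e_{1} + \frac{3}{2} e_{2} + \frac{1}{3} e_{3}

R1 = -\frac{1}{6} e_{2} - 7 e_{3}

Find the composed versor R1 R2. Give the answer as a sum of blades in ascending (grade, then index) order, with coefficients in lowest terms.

Distribute over the terms of R1 (each basis-blade product reordered to ascending indices, repeated generators contracted through their squares):
(-\frac{1}{6} e_{2}) R2 = \frac{1}{4} + \frac{5}{18} e_{12} - \frac{1}{18} e_{23}
(-7 e_{3}) R2 = \frac{7}{3} + \frac{35}{3} e_{13} + \frac{21}{2} e_{23}
Summing the partial products and collecting blades:
Answer: \frac{31}{12} + \frac{5}{18} e_{12} + \frac{35}{3} e_{13} + \frac{94}{9} e_{23}


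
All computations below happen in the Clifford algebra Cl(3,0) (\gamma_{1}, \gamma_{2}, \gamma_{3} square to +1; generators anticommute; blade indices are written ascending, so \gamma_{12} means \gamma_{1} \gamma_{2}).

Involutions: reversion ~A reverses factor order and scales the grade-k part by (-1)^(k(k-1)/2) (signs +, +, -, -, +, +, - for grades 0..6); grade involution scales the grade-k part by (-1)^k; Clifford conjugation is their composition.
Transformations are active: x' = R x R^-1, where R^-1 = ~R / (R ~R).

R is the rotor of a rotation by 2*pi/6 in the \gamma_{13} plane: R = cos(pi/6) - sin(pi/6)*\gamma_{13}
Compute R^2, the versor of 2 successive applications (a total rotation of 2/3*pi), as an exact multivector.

Because a rotor carries half the rotation angle, composing 2 copies of this \gamma_{13}-plane rotor multiplies the phase: 2*(pi/6) = \frac{\pi}{3}, hence R^2 = cos(\frac{\pi}{3}) - sin(\frac{\pi}{3})*\gamma_{13}.
cos(\frac{\pi}{3}) = \frac{1}{2} and sin(\frac{\pi}{3}) = \frac{\sqrt{3}}{2}, so R^2 = \frac{1}{2} - \frac{\sqrt{3}}{2} \gamma_{13}. The net rotation is 2/3*pi; the rotor keeps the half-angle phase exactly.
Answer: \frac{1}{2} - \frac{\sqrt{3}}{2} \gamma_{13}


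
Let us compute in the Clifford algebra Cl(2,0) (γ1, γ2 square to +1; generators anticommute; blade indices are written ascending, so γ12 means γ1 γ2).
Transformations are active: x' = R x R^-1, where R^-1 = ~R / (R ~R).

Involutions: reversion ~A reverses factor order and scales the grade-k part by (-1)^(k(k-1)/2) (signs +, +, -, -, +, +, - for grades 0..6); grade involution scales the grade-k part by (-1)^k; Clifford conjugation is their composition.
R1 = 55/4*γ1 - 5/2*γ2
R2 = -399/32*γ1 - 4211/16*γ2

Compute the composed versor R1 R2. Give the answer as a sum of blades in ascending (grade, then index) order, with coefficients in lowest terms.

Distribute over the terms of R1 (each basis-blade product reordered to ascending indices, repeated generators contracted through their squares):
(55/4*γ1) R2 = -21945/128 - 231605/64*γ12
(-5/2*γ2) R2 = 21055/32 - 1995/64*γ12
Summing the partial products and collecting blades:
Answer: 62275/128 - 3650*γ12


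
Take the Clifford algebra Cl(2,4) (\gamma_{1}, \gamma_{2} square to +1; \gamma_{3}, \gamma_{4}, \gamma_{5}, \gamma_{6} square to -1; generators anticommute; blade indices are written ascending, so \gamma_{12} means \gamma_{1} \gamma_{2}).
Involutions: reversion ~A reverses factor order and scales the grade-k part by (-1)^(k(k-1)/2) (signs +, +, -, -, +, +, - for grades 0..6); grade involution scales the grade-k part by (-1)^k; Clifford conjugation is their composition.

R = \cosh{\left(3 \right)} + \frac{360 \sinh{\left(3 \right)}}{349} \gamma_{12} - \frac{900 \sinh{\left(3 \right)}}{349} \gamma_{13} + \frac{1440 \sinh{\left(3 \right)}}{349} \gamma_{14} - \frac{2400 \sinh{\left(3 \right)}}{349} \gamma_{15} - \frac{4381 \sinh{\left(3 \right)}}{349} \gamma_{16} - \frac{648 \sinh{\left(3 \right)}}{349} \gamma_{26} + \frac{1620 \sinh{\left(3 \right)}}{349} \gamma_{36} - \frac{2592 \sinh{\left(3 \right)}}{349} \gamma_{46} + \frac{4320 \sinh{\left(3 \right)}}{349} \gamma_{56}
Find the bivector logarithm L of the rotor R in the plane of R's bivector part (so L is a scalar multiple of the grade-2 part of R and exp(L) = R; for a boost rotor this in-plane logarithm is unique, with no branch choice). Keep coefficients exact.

The scalar part of R is \cosh{\left(3 \right)}, so cosh pins the rapidity up to sign — the sign comes from the bivector part; dividing that part by sinh of the rapidity yields the plane, and the in-plane L = rapidity * plane is unique because the two sign choices cancel.
Concretely: cosh(rapidity) = \cosh{\left(3 \right)} gives rapidity = ±3, and since rapidity/sinh(rapidity) is even the sign is immaterial: L = (rapidity/sinh(rapidity)) * <R>_2 = (\frac{3}{\sinh{\left(3 \right)}}) * <R>_2.
Answer: \frac{1080}{349} \gamma_{12} - \frac{2700}{349} \gamma_{13} + \frac{4320}{349} \gamma_{14} - \frac{7200}{349} \gamma_{15} - \frac{13143}{349} \gamma_{16} - \frac{1944}{349} \gamma_{26} + \frac{4860}{349} \gamma_{36} - \frac{7776}{349} \gamma_{46} + \frac{12960}{349} \gamma_{56}


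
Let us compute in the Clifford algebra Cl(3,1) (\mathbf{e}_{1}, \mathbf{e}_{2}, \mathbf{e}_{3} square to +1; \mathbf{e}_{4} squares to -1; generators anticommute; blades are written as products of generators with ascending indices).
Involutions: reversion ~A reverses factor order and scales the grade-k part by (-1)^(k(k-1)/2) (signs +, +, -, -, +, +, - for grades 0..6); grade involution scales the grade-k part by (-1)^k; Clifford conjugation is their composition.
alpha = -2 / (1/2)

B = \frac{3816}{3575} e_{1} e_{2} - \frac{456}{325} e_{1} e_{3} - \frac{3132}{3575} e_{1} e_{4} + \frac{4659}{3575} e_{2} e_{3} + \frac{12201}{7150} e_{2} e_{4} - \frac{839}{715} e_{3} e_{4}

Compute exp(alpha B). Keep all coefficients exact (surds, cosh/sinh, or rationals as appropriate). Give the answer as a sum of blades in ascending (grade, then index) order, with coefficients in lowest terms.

B^2 term by term: the squares give (\frac{3816}{3575})^2*(e_{1} e_{2})^2 + (-\frac{456}{325})^2*(e_{1} e_{3})^2 + (-\frac{3132}{3575})^2*(e_{1} e_{4})^2 + (\frac{4659}{3575})^2*(e_{2} e_{3})^2 + (\frac{12201}{7150})^2*(e_{2} e_{4})^2 + (-\frac{839}{715})^2*(e_{3} e_{4})^2 = \frac{14561856}{12780625}*(-1) + \frac{207936}{105625}*(-1) + \frac{9809424}{12780625}*(+1) + \frac{21706281}{12780625}*(-1) + \frac{148864401}{51122500}*(+1) + \frac{703921}{511225}*(+1) = \frac{1}{4} (each basis 2-blade squares to minus the product of its generators' squares); cross terms between blades sharing an index anticommute and cancel; the commuting (index-disjoint) pairs give grade-4 terms 2*c*c'*(blade product), which cancel blade by blade — e_{1} e_{2} e_{3} e_{4}: -\frac{6403248}{2556125} + \frac{5563656}{1161875} - \frac{29183976}{12780625} = 0 — confirming B is simple. So B^2 = \frac{1}{4}.
B^2 = \frac{1}{4} — hyperbolic case — the even/odd split gives cosh and sinh: l = \frac{1}{2}, alpha*l = -2, so exp(alpha B) = cosh(-2) + (sinh(-2)/(\frac{1}{2}))*B = \cosh{\left(2 \right)} + (- 2 \sinh{\left(2 \right)})*B.
Answer: \cosh{\left(2 \right)} - \frac{7632 \sinh{\left(2 \right)}}{3575} e_{1} e_{2} + \frac{912 \sinh{\left(2 \right)}}{325} e_{1} e_{3} + \frac{6264 \sinh{\left(2 \right)}}{3575} e_{1} e_{4} - \frac{9318 \sinh{\left(2 \right)}}{3575} e_{2} e_{3} - \frac{12201 \sinh{\left(2 \right)}}{3575} e_{2} e_{4} + \frac{1678 \sinh{\left(2 \right)}}{715} e_{3} e_{4}


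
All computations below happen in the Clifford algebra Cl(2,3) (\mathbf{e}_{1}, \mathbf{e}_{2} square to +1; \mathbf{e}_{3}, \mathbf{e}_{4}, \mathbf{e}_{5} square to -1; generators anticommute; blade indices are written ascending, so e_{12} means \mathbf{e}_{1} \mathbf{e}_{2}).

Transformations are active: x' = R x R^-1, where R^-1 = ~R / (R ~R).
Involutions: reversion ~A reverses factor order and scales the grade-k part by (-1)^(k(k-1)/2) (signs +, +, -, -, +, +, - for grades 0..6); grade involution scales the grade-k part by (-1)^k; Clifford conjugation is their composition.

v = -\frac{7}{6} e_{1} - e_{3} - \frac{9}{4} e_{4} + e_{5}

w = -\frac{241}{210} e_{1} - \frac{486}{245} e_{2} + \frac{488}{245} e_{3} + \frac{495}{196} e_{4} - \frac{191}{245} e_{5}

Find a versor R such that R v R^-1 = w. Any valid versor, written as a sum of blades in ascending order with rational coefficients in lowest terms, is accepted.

Sketch: the shared square -\frac{821}{144} makes R = v + w = -\frac{81}{35} e_{1} - \frac{486}{245} e_{2} + \frac{243}{245} e_{3} + \frac{27}{98} e_{4} + \frac{54}{245} e_{5} the natural versor; its sandwich fixes that direction, negates (v - w)/2, and sends v to w.
Answer: -\frac{81}{35} e_{1} - \frac{486}{245} e_{2} + \frac{243}{245} e_{3} + \frac{27}{98} e_{4} + \frac{54}{245} e_{5}


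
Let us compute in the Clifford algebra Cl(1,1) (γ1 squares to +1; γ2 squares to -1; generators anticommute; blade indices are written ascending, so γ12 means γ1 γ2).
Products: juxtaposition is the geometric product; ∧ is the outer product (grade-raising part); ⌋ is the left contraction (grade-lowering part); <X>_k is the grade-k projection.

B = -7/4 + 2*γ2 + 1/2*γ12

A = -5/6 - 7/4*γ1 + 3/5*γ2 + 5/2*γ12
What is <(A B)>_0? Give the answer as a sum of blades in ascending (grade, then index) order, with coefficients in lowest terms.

step 1: 181/120 - 131/80*γ1 - 431/120*γ2 - 199/24*γ12
step 2: 181/120
Answer: 181/120


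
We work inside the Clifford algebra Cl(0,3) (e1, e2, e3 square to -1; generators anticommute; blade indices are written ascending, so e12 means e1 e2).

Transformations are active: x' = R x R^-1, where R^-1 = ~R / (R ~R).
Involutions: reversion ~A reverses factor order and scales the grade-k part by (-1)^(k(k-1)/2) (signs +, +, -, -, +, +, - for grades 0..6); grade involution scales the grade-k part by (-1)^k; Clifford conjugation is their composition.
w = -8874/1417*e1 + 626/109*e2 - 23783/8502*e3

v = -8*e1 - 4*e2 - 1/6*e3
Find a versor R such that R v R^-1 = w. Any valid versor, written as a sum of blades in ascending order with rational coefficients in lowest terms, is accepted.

Reasoning: v^2 = w^2 = -2881/36 since conjugation preserves the quadratic form; R = v + w = -20210/1417*e1 + 190/109*e2 - 4200/1417*e3 is then valid when invertible, keeping its own part and reversing (v - w)/2.
Answer: -20210/1417*e1 + 190/109*e2 - 4200/1417*e3


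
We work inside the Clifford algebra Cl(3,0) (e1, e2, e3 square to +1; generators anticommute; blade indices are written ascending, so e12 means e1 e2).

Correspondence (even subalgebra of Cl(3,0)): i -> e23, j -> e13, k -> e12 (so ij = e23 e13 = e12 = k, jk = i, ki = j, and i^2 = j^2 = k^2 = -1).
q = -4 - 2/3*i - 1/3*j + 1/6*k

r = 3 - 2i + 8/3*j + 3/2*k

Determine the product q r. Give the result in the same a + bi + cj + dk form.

In blades: q = -4 + 1/6*e12 - 1/3*e13 - 2/3*e23, r = 3 + 3/2*e12 + 8/3*e13 - 2*e23.
Distribute q over r term by term (generator squares from the signature, products reordered to ascending indices): (-4)*r = -12 - 6*e12 - 32/3*e13 + 8*e23; (1/6*e12)*r = -1/4 + 1/2*e12 - 1/3*e13 - 4/9*e23; (-1/3*e13)*r = 8/9 - 2/3*e12 - e13 - 1/2*e23; (-2/3*e23)*r = -4/3 - 16/9*e12 + e13 - 2*e23.
Sum: -457/36 - 143/18*e12 - 11*e13 + 91/18*e23; translating back through the correspondence:
Answer: -457/36 + 91/18*i - 11j - 143/18*k


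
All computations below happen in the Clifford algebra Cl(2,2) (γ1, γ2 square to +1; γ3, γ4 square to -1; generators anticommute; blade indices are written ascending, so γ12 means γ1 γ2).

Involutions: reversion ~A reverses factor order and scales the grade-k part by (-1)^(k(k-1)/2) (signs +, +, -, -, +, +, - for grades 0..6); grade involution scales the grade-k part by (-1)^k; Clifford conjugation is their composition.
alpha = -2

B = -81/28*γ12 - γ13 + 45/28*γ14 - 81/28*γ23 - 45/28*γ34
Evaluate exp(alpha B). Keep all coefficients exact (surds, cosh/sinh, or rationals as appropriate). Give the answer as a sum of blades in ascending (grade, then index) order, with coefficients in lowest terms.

B^2 term by term: the squares give (-81/28)^2*(γ12)^2 + (-1)^2*(γ13)^2 + (45/28)^2*(γ14)^2 + (-81/28)^2*(γ23)^2 + (-45/28)^2*(γ34)^2 = 6561/784*(-1) + 1*(+1) + 2025/784*(+1) + 6561/784*(+1) + 2025/784*(-1) = 1 (each basis 2-blade squares to minus the product of its generators' squares); cross terms between blades sharing an index anticommute and cancel; the commuting (index-disjoint) pairs give grade-4 terms 2*c*c'*(blade product), which cancel blade by blade — γ1234: 3645/392 - 3645/392 = 0 — confirming B is simple. So B^2 = 1.
B^2 = 1 — B^2 > 0, so the exponential closes hyperbolically: l = 1, alpha*l = -2, so exp(alpha B) = cosh(-2) + (sinh(-2)/1)*B = cosh(2) + (-sinh(2))*B.
Answer: cosh(2) + 81*sinh(2)/28*γ12 + sinh(2)*γ13 - 45*sinh(2)/28*γ14 + 81*sinh(2)/28*γ23 + 45*sinh(2)/28*γ34


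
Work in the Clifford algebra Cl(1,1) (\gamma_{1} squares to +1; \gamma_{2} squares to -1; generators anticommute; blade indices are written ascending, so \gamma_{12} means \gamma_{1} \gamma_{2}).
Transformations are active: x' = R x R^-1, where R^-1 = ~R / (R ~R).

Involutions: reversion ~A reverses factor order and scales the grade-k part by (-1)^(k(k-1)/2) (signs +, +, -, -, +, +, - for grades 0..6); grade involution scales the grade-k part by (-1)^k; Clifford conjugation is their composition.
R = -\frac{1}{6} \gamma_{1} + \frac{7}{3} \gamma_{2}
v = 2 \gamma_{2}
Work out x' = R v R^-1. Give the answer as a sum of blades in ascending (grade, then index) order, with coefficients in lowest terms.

~R = -\frac{1}{6} \gamma_{1} + \frac{7}{3} \gamma_{2}, and R ~R = -\frac{65}{12}, so R^-1 = ~R / (-\frac{65}{12}).
R v = -\frac{14}{3} - \frac{1}{3} \gamma_{12}
Answer: -\frac{56}{195} \gamma_{1} + \frac{394}{195} \gamma_{2}


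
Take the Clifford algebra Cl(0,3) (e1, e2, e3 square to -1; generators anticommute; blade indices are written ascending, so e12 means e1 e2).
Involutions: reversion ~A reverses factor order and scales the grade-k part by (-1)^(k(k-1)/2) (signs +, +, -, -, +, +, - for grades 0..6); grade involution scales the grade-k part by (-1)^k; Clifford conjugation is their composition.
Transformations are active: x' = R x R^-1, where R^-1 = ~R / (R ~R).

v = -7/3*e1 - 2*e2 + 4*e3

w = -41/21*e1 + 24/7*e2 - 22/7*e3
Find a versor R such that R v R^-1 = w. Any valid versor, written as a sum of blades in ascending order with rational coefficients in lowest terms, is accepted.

Reasoning: v^2 = w^2 = -229/9 since conjugation preserves the quadratic form; R = v + w = -30/7*e1 + 10/7*e2 + 6/7*e3 is then valid when invertible, keeping its own part and reversing (v - w)/2.
Answer: -30/7*e1 + 10/7*e2 + 6/7*e3


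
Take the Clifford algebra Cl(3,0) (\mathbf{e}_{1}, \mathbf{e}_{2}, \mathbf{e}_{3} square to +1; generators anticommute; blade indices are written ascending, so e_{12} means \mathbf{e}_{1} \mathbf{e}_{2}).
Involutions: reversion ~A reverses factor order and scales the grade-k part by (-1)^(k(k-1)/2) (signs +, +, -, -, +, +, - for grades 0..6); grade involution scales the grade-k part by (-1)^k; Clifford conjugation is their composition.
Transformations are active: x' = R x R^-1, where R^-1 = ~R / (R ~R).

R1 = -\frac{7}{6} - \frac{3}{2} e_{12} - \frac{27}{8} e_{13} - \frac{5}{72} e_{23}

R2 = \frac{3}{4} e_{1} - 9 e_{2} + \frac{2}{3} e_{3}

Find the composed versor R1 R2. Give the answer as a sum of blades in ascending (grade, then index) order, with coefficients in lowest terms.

Distribute over the terms of R2 (each basis-blade product reordered to ascending indices, repeated generators contracted through their squares):
R1 (\frac{3}{4} e_{1}) = -\frac{7}{8} e_{1} + \frac{9}{8} e_{2} + \frac{81}{32} e_{3} - \frac{5}{96} e_{123}
R1 (-9 e_{2}) = \frac{27}{2} e_{1} + \frac{21}{2} e_{2} - \frac{5}{8} e_{3} - \frac{243}{8} e_{123}
R1 (\frac{2}{3} e_{3}) = -\frac{9}{4} e_{1} - \frac{5}{108} e_{2} - \frac{7}{9} e_{3} - e_{123}
Summing the partial products and collecting blades:
Answer: \frac{83}{8} e_{1} + \frac{2501}{216} e_{2} + \frac{325}{288} e_{3} - \frac{3017}{96} e_{123}


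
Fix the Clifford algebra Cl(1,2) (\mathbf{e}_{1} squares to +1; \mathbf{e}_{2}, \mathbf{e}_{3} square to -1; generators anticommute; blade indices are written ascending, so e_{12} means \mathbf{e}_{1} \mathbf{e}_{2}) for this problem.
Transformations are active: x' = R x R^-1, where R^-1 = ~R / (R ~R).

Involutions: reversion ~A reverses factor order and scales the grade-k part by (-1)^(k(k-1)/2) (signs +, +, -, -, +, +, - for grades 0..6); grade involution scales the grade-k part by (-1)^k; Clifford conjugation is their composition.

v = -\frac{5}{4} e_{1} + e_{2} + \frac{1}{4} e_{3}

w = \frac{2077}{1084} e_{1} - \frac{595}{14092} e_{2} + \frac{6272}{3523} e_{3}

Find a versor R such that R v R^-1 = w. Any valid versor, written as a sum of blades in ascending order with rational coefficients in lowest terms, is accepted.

Here q(v) = q(w) = \frac{1}{2}; the classical choice R = v + w = \frac{361}{542} e_{1} + \frac{13497}{14092} e_{2} + \frac{28611}{14092} e_{3} then realises v -> w under the sandwich.
Answer: \frac{361}{542} e_{1} + \frac{13497}{14092} e_{2} + \frac{28611}{14092} e_{3}


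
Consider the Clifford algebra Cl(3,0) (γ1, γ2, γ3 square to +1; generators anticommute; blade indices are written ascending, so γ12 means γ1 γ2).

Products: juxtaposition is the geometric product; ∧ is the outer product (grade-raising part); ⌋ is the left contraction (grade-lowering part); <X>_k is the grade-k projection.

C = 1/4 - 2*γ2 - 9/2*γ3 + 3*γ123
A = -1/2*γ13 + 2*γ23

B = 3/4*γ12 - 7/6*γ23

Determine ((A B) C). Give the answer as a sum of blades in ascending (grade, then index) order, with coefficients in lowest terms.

step 1: 7/3 - 7/12*γ12 - 3/2*γ13 - 3/8*γ23
step 2: 7/12 + 217/24*γ1 - 359/48*γ2 - 19/2*γ3 - 7/48*γ12 - 3/8*γ13 - 3/32*γ23 + 53/8*γ123
Answer: 7/12 + 217/24*γ1 - 359/48*γ2 - 19/2*γ3 - 7/48*γ12 - 3/8*γ13 - 3/32*γ23 + 53/8*γ123


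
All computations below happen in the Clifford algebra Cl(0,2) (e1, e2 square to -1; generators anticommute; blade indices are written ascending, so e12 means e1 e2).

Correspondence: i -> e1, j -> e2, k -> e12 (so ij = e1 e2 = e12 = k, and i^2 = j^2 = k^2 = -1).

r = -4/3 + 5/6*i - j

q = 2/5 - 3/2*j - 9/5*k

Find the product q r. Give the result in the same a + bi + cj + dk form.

In blades: q = 2/5 - 3/2*e2 - 9/5*e12, r = -4/3 + 5/6*e1 - e2.
Distribute q over r term by term (generator squares from the signature, products reordered to ascending indices): (2/5)*r = -8/15 + 1/3*e1 - 2/5*e2; (-3/2*e2)*r = -3/2 + 2*e2 + 5/4*e12; (-9/5*e12)*r = -9/5*e1 - 3/2*e2 + 12/5*e12.
Sum: -61/30 - 22/15*e1 + 1/10*e2 + 73/20*e12; translating back through the correspondence:
Answer: -61/30 - 22/15*i + 1/10*j + 73/20*k


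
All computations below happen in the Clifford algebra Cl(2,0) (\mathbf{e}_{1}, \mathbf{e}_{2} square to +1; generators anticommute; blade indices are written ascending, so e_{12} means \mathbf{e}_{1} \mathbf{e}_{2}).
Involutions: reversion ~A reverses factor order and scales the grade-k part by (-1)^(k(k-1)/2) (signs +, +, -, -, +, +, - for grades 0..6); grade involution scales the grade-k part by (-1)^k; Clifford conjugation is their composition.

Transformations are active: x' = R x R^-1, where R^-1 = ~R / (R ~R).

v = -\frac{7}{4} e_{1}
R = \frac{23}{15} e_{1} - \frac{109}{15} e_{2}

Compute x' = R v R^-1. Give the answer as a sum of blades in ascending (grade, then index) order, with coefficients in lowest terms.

~R = \frac{23}{15} e_{1} - \frac{109}{15} e_{2}, and R ~R = \frac{2482}{45}, so R^-1 = ~R / (\frac{2482}{45}).
R v = -\frac{161}{60} - \frac{763}{60} e_{12}
Answer: \frac{9933}{6205} e_{1} + \frac{17549}{24820} e_{2}


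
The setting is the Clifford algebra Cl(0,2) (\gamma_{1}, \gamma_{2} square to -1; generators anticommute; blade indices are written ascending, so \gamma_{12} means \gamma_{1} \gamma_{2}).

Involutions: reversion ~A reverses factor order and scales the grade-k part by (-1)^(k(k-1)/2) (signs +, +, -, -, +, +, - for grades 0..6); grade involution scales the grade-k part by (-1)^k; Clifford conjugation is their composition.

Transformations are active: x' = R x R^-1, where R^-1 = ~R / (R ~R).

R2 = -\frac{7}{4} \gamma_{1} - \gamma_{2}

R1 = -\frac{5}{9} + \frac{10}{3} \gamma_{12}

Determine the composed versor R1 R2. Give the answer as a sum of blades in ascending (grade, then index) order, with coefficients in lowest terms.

Distribute over the terms of R1 (each basis-blade product reordered to ascending indices, repeated generators contracted through their squares):
(-\frac{5}{9}) R2 = \frac{35}{36} \gamma_{1} + \frac{5}{9} \gamma_{2}
(\frac{10}{3} \gamma_{12}) R2 = \frac{10}{3} \gamma_{1} - \frac{35}{6} \gamma_{2}
Summing the partial products and collecting blades:
Answer: \frac{155}{36} \gamma_{1} - \frac{95}{18} \gamma_{2}


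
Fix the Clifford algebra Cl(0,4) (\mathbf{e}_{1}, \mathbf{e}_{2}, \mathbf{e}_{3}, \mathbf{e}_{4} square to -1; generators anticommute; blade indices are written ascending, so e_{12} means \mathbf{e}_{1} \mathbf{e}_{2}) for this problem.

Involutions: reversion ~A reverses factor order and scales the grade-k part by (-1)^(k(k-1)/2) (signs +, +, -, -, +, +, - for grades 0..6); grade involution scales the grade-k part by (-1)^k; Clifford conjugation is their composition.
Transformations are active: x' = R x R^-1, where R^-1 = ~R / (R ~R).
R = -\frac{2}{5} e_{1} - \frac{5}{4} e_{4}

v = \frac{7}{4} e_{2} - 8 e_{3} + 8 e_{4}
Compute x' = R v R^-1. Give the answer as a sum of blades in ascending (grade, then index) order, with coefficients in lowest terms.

~R = -\frac{2}{5} e_{1} - \frac{5}{4} e_{4}, and R ~R = -\frac{689}{400}, so R^-1 = ~R / (-\frac{689}{400}).
R v = 10 - \frac{7}{10} e_{12} + \frac{16}{5} e_{13} - \frac{16}{5} e_{14} + \frac{35}{16} e_{24} - 10 e_{34}
Answer: \frac{3200}{689} e_{1} - \frac{7}{4} e_{2} + 8 e_{3} + \frac{4488}{689} e_{4}


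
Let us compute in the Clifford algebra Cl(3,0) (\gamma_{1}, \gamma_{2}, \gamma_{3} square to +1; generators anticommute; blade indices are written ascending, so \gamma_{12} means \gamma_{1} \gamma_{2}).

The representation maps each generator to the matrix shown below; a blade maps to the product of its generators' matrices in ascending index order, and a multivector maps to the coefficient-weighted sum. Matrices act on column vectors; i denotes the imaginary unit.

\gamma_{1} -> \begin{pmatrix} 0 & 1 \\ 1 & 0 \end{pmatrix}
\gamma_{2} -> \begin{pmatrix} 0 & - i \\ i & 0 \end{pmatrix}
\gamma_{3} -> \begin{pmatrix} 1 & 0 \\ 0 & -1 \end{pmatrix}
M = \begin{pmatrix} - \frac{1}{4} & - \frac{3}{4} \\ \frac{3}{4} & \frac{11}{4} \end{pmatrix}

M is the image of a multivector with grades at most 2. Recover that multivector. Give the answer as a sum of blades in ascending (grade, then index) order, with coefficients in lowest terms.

Method: 1, rho(\gamma_{1}), rho(\gamma_{2}), rho(\gamma_{3}) form a trace-orthogonal basis of the 2x2 complex matrices (tr(X Y) = 2 if X = Y, else 0), so M = m0*1 + m1*rho(\gamma_{1}) + m2*rho(\gamma_{2}) + m3*rho(\gamma_{3}) with m0 = tr(M)/2 = \frac{5}{4}, m1 = tr(M rho(\gamma_{1}))/2 = 0, m2 = tr(M rho(\gamma_{2}))/2 = - \frac{3 i}{4}, m3 = tr(M rho(\gamma_{3}))/2 = - \frac{3}{2}.
Multiplying table entries, the bivector images are rho(\gamma_{12}) = i*rho(\gamma_{3}), rho(\gamma_{13}) = -i*rho(\gamma_{2}), rho(\gamma_{23}) = i*rho(\gamma_{1}); with real blade coefficients the real parts of m0..m3 are the coefficients of 1, \gamma_{1}, \gamma_{2}, \gamma_{3} and the imaginary parts give the bivectors (\gamma_{23}: Im m1, \gamma_{13}: -Im m2, \gamma_{12}: Im m3).
Answer: \frac{5}{4} - \frac{3}{2} \gamma_{3} + \frac{3}{4} \gamma_{13}


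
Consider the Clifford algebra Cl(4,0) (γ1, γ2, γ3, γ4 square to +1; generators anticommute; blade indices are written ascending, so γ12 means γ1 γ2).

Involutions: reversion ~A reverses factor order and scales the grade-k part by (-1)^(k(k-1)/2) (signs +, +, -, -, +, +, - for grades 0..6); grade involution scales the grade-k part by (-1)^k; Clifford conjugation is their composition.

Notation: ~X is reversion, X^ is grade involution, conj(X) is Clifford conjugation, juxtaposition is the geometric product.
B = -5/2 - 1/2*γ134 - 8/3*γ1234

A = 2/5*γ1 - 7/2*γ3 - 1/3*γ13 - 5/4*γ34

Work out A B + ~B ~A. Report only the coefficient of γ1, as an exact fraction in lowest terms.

first term: -13/8*γ1 + 35/4*γ3 - 1/6*γ4 - 10/3*γ12 + 5/6*γ13 - 7/4*γ14 + 8/9*γ24 + 117/40*γ34 + 28/3*γ124 - 16/15*γ234
second term: -13/8*γ1 + 35/4*γ3 - 1/6*γ4 + 10/3*γ12 - 5/6*γ13 + 7/4*γ14 - 8/9*γ24 - 117/40*γ34 - 28/3*γ124 + 16/15*γ234
Answer: -13/4


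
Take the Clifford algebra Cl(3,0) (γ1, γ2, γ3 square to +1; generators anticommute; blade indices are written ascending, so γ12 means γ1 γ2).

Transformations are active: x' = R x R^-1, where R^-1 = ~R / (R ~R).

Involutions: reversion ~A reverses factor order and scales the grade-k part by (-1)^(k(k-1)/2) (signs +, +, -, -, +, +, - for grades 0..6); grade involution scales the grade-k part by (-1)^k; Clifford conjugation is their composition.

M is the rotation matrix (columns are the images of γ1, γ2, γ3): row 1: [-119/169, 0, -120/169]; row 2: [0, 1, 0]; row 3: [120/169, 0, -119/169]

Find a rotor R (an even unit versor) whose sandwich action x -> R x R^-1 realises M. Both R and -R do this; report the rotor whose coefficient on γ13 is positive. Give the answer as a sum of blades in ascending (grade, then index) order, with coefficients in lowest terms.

Method: write R = a + b12*γ12 + b13*γ13 + b23*γ23 with a^2 + b12^2 + b13^2 + b23^2 = 1 (so R^-1 = ~R). Expanding the columns R e_j ~R gives tr M = 4a^2 - 1 and, from the antisymmetric part, M21 - M12 = -4a*b12, M13 - M31 = 4a*b13, M32 - M23 = -4a*b23.
Here tr M = -69/169, so a^2 = (1 + tr M)/4 = 25/169 and a = ±5/13. Taking a = 5/13: M21 - M12 = 0, M13 - M31 = -240/169, M32 - M23 = 0, giving b12 = 0, b13 = -12/13, b23 = 0, i.e. R = 5/13 - 12/13*γ13.
Its γ13 coefficient is negative, so report the other preimage -R.
Answer: -5/13 + 12/13*γ13. Recall the cover is two-to-one: with M of trace -69/169, both preimages act alike, and the stated γ13 sign chooses the sheet.


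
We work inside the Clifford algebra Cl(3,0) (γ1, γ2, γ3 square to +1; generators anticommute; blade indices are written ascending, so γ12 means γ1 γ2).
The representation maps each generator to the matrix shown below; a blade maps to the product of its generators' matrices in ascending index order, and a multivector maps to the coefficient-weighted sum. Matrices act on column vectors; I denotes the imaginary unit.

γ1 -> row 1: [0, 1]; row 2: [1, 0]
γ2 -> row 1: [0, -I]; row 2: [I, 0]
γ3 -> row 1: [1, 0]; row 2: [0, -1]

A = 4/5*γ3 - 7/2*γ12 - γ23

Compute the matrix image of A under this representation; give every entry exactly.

Bivector images (products of the table entries): rho(γ12) = rho(γ1)rho(γ2) = row 1: [I, 0]; row 2: [0, -I]; rho(γ23) = rho(γ2)rho(γ3) = row 1: [0, I]; row 2: [I, 0].
M = (4/5)*rho(γ3) + (-7/2)*rho(γ12) + (-1)*rho(γ23), summed entrywise:
Answer: row 1: [4/5 - 7*I/2, -I]; row 2: [-I, -4/5 + 7*I/2]


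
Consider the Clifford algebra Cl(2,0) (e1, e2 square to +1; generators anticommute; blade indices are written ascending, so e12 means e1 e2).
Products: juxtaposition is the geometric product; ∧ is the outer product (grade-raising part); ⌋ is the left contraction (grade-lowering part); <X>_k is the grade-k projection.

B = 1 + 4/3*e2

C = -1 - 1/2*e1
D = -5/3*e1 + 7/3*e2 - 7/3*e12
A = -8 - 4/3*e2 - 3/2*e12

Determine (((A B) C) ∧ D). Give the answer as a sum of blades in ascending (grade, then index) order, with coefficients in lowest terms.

step 1: -88/9 - 2*e1 - 12*e2 - 3/2*e12
step 2: 97/9 + 62/9*e1 + 45/4*e2 - 9/2*e12
step 3: -485/27*e1 + 679/27*e2 + 1045/108*e12
Answer: -485/27*e1 + 679/27*e2 + 1045/108*e12


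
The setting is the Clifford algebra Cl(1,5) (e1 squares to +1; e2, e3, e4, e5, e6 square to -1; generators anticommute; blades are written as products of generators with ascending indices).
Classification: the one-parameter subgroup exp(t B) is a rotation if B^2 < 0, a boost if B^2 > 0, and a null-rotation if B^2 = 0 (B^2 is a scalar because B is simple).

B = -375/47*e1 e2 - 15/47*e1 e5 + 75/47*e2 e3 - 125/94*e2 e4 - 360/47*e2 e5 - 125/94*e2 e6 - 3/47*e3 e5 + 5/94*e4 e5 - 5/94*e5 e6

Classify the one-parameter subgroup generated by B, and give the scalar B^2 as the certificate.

B^2 term by term: the squares give (-375/47)^2*(e1 e2)^2 + (-15/47)^2*(e1 e5)^2 + (75/47)^2*(e2 e3)^2 + (-125/94)^2*(e2 e4)^2 + (-360/47)^2*(e2 e5)^2 + (-125/94)^2*(e2 e6)^2 + (-3/47)^2*(e3 e5)^2 + (5/94)^2*(e4 e5)^2 + (-5/94)^2*(e5 e6)^2 = 140625/2209*(+1) + 225/2209*(+1) + 5625/2209*(-1) + 15625/8836*(-1) + 129600/2209*(-1) + 15625/8836*(-1) + 9/2209*(-1) + 25/8836*(-1) + 25/8836*(-1) = -1 (each basis 2-blade squares to minus the product of its generators' squares); cross terms between blades sharing an index anticommute and cancel; the commuting (index-disjoint) pairs give grade-4 terms 2*c*c'*(blade product), which cancel blade by blade — e1 e2 e3 e5: 2250/2209 - 2250/2209 = 0; e1 e2 e4 e5: -1875/2209 + 1875/2209 = 0; e1 e2 e5 e6: 1875/2209 - 1875/2209 = 0; e2 e3 e4 e5: 375/2209 - 375/2209 = 0; e2 e3 e5 e6: -375/2209 + 375/2209 = 0; e2 e4 e5 e6: 625/4418 - 625/4418 = 0 — confirming B is simple. So B^2 = -1.
Answer: rotation, certificate B^2 = -1. No conjugation can change B^2 = -1; the sign gives the class.


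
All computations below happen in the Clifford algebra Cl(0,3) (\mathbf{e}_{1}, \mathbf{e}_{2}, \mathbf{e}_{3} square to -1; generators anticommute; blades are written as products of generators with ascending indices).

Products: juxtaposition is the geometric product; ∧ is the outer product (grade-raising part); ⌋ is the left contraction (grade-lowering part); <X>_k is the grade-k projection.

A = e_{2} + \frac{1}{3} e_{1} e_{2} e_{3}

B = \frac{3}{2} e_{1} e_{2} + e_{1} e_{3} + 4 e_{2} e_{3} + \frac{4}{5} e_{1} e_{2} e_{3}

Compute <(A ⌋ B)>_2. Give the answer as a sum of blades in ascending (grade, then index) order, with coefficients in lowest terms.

step 1: \frac{4}{15} + \frac{3}{2} e_{1} - 4 e_{3} + \frac{4}{5} e_{1} e_{3}
step 2: \frac{4}{5} e_{1} e_{3}
Answer: \frac{4}{5} e_{1} e_{3}


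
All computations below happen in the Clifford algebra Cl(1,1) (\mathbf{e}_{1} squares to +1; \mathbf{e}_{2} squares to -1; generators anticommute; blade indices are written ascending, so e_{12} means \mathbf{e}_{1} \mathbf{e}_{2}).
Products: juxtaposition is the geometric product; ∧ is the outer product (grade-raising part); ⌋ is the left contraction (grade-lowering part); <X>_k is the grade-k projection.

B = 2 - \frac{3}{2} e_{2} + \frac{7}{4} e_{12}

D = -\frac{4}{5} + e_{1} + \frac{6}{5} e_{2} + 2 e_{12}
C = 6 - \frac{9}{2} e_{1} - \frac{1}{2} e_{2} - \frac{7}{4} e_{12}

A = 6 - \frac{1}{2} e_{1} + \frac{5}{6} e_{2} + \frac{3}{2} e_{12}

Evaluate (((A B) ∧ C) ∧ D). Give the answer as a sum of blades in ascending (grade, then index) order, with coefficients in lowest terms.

step 1: \frac{127}{8} + \frac{65}{24} e_{1} - \frac{197}{24} e_{2} + \frac{57}{4} e_{12}
step 2: \frac{381}{4} - \frac{883}{16} e_{1} - \frac{915}{16} e_{2} + \frac{1865}{96} e_{12}
step 3: -\frac{381}{5} + \frac{697}{5} e_{1} + \frac{3201}{20} e_{2} + \frac{39821}{240} e_{12}
Answer: -\frac{381}{5} + \frac{697}{5} e_{1} + \frac{3201}{20} e_{2} + \frac{39821}{240} e_{12}


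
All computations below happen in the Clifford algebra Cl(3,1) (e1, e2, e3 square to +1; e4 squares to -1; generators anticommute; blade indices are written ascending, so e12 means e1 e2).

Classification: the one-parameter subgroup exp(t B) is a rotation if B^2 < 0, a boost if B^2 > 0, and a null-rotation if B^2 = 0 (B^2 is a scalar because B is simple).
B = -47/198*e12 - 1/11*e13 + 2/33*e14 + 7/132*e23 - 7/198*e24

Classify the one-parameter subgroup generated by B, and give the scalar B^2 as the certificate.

B^2 term by term: the squares give (-47/198)^2*(e12)^2 + (-1/11)^2*(e13)^2 + (2/33)^2*(e14)^2 + (7/132)^2*(e23)^2 + (-7/198)^2*(e24)^2 = 2209/39204*(-1) + 1/121*(-1) + 4/1089*(+1) + 49/17424*(-1) + 49/39204*(+1) = -1/16 (each basis 2-blade squares to minus the product of its generators' squares); cross terms between blades sharing an index anticommute and cancel; the commuting (index-disjoint) pairs give grade-4 terms 2*c*c'*(blade product), which cancel blade by blade — e1234: -7/1089 + 7/1089 = 0 — confirming B is simple. So B^2 = -1/16.
Answer: rotation, certificate B^2 = -1/16. Note: conjugating B changes its blade decomposition but never the scalar B^2 = -1/16, whose sign settles the classification.


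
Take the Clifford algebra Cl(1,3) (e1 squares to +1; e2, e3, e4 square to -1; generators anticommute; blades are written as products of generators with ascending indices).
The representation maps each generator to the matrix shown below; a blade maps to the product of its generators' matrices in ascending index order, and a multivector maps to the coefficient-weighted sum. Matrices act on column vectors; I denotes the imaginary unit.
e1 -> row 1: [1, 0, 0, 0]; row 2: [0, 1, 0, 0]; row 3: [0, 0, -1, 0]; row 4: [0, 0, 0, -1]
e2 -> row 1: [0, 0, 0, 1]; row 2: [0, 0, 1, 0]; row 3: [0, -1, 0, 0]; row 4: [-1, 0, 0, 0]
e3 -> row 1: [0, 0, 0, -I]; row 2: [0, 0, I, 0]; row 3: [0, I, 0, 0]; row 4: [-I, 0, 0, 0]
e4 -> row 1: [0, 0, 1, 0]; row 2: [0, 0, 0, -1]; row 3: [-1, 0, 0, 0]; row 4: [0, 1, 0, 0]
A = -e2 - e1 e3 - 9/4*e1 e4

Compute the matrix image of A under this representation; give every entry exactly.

Bivector images (products of the table entries): rho(e1 e3) = rho(e1)rho(e3) = row 1: [0, 0, 0, -I]; row 2: [0, 0, I, 0]; row 3: [0, -I, 0, 0]; row 4: [I, 0, 0, 0]; rho(e1 e4) = rho(e1)rho(e4) = row 1: [0, 0, 1, 0]; row 2: [0, 0, 0, -1]; row 3: [1, 0, 0, 0]; row 4: [0, -1, 0, 0].
M = (-1)*rho(e2) + (-1)*rho(e1 e3) + (-9/4)*rho(e1 e4), summed entrywise:
Answer: row 1: [0, 0, -9/4, -1 + I]; row 2: [0, 0, -1 - I, 9/4]; row 3: [-9/4, 1 + I, 0, 0]; row 4: [1 - I, 9/4, 0, 0]


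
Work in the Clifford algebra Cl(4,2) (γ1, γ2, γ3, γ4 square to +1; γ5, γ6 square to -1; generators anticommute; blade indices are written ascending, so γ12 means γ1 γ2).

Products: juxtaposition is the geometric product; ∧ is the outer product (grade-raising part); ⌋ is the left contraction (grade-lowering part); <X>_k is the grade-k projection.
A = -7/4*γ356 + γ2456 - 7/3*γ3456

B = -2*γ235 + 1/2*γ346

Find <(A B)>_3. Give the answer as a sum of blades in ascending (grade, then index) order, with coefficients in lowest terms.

step 1: -7/6*γ5 - 7/2*γ26 + 7/8*γ45 + 1/2*γ235 - 14/3*γ246 - 2*γ346
step 2: 1/2*γ235 - 14/3*γ246 - 2*γ346
Answer: 1/2*γ235 - 14/3*γ246 - 2*γ346


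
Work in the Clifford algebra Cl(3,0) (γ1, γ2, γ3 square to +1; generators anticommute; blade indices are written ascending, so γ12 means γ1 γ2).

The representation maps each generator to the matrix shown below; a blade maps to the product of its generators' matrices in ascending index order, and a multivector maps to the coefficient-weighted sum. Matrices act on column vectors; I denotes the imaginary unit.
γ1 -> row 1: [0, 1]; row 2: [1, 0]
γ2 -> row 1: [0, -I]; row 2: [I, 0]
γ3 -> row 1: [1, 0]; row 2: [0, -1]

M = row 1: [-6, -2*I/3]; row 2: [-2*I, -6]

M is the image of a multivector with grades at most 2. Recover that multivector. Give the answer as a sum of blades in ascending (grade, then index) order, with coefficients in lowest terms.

Method: 1, rho(γ1), rho(γ2), rho(γ3) form a trace-orthogonal basis of the 2x2 complex matrices (tr(X Y) = 2 if X = Y, else 0), so M = m0*1 + m1*rho(γ1) + m2*rho(γ2) + m3*rho(γ3) with m0 = tr(M)/2 = -6, m1 = tr(M rho(γ1))/2 = -4*I/3, m2 = tr(M rho(γ2))/2 = -2/3, m3 = tr(M rho(γ3))/2 = 0.
Multiplying table entries, the bivector images are rho(γ12) = I*rho(γ3), rho(γ13) = -I*rho(γ2), rho(γ23) = I*rho(γ1); with real blade coefficients the real parts of m0..m3 are the coefficients of 1, γ1, γ2, γ3 and the imaginary parts give the bivectors (γ23: Im m1, γ13: -Im m2, γ12: Im m3).
Answer: -6 - 2/3*γ2 - 4/3*γ23


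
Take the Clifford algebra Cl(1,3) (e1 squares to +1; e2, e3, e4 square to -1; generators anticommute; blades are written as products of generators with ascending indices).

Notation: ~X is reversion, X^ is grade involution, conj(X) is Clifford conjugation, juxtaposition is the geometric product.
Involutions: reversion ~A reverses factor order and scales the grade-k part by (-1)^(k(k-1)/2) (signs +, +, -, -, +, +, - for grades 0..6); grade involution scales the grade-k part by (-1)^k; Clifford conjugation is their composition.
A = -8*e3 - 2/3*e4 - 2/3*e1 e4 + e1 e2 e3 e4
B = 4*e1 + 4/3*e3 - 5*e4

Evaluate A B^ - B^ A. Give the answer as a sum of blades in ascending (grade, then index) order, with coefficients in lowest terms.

first term: -22/3 + 10/3*e1 - 8/3*e4 - 32*e1 e3 - 8/3*e1 e4 - 368/9*e3 e4 - 5*e1 e2 e3 - 4/3*e1 e2 e4 - 8/9*e1 e3 e4 + 4*e2 e3 e4
second term: -22/3 - 10/3*e1 + 8/3*e4 + 32*e1 e3 + 8/3*e1 e4 + 368/9*e3 e4 + 5*e1 e2 e3 + 4/3*e1 e2 e4 - 8/9*e1 e3 e4 - 4*e2 e3 e4
Answer: 20/3*e1 - 16/3*e4 - 64*e1 e3 - 16/3*e1 e4 - 736/9*e3 e4 - 10*e1 e2 e3 - 8/3*e1 e2 e4 + 8*e2 e3 e4


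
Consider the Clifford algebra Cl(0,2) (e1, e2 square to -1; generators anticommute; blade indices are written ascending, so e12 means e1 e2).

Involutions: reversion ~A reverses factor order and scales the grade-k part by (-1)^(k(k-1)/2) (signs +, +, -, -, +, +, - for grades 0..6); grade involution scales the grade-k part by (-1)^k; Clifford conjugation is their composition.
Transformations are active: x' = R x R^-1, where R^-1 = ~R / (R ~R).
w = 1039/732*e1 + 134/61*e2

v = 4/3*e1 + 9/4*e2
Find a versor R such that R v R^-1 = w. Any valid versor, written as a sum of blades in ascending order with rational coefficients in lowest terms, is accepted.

A norm check does it: q(v) = q(w) = -985/144, hence R = v + w = 2015/732*e1 + 1085/244*e2 realises the map — parallel part kept, (v - w)/2 negated, v carried to w.
Answer: 2015/732*e1 + 1085/244*e2


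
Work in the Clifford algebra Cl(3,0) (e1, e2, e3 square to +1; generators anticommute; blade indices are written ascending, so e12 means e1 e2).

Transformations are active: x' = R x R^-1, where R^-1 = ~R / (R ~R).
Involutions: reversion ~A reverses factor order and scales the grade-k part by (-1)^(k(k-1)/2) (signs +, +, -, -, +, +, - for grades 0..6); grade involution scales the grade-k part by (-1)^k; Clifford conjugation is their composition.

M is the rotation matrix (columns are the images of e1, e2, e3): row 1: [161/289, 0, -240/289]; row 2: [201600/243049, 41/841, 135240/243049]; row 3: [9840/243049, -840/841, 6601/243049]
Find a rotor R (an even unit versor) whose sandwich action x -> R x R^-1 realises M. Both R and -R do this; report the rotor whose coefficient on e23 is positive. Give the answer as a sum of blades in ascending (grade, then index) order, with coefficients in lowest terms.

Method: write R = a + b12*e12 + b13*e13 + b23*e23 with a^2 + b12^2 + b13^2 + b23^2 = 1 (so R^-1 = ~R). Expanding the columns R e_j ~R gives tr M = 4a^2 - 1 and, from the antisymmetric part, M21 - M12 = -4a*b12, M13 - M31 = 4a*b13, M32 - M23 = -4a*b23.
Here tr M = 153851/243049, so a^2 = (1 + tr M)/4 = 99225/243049 and a = ±315/493. Taking a = 315/493: M21 - M12 = 201600/243049, M13 - M31 = -211680/243049, M32 - M23 = -378000/243049, giving b12 = -160/493, b13 = -168/493, b23 = 300/493, i.e. R = 315/493 - 160/493*e12 - 168/493*e13 + 300/493*e23.
Its e23 coefficient is already positive.
Answer: 315/493 - 160/493*e12 - 168/493*e13 + 300/493*e23. Why the constraint matters: R and -R act identically through the sandwich — M has trace 153851/243049 either way — so only the sign condition on e23 picks one of the two preimages.


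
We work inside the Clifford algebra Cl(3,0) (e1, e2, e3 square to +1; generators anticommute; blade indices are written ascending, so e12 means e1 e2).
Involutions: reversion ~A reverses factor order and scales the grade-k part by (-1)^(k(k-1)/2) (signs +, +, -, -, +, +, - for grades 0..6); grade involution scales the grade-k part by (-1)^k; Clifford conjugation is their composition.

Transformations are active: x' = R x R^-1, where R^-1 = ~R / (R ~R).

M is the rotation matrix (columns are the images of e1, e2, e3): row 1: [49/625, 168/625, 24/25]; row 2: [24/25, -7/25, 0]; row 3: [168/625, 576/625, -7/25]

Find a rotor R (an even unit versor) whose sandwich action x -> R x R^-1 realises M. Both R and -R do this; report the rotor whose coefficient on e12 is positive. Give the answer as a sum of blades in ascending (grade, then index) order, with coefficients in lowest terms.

Method: write R = a + b12*e12 + b13*e13 + b23*e23 with a^2 + b12^2 + b13^2 + b23^2 = 1 (so R^-1 = ~R). Expanding the columns R e_j ~R gives tr M = 4a^2 - 1 and, from the antisymmetric part, M21 - M12 = -4a*b12, M13 - M31 = 4a*b13, M32 - M23 = -4a*b23.
Here tr M = -301/625, so a^2 = (1 + tr M)/4 = 81/625 and a = ±9/25. Taking a = 9/25: M21 - M12 = 432/625, M13 - M31 = 432/625, M32 - M23 = 576/625, giving b12 = -12/25, b13 = 12/25, b23 = -16/25, i.e. R = 9/25 - 12/25*e12 + 12/25*e13 - 16/25*e23.
Its e12 coefficient is negative, so report the other preimage -R.
Answer: -9/25 + 12/25*e12 - 12/25*e13 + 16/25*e23. Why the constraint matters: R and -R act identically through the sandwich — M has trace -301/625 either way — so only the sign condition on e12 picks one of the two preimages.
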